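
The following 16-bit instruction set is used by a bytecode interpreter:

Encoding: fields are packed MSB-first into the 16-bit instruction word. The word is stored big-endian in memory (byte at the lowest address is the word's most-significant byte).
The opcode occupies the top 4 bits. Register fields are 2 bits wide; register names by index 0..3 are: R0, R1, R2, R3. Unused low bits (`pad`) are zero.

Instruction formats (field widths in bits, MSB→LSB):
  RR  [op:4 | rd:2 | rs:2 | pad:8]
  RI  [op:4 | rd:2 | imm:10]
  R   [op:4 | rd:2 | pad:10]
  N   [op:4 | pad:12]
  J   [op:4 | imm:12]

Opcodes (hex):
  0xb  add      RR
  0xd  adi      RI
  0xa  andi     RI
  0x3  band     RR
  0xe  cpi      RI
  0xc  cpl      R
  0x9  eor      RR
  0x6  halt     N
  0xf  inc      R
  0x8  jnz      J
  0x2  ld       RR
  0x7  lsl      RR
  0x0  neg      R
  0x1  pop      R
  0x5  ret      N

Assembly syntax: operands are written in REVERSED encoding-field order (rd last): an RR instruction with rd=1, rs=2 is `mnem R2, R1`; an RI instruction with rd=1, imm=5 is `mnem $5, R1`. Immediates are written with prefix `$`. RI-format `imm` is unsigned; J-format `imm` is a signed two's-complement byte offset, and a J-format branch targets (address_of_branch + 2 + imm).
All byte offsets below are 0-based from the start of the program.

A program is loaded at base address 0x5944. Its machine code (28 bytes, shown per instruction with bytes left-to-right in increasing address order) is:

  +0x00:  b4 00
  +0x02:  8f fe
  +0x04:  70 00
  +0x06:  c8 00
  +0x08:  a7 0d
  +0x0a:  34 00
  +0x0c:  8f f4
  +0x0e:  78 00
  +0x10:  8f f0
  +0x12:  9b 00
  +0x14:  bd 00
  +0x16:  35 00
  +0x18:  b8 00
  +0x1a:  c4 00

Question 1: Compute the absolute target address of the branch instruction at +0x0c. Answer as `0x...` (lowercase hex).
0x5946

+0x0c: 8f f4 ⇒ word 0x8ff4 (big)
  op=0x8ff4>>12=0x8 ⇒ jnz (J)
  imm: (w>>0)&0xfff=0xff4 (s12→-12) → $-12
  target = base 0x5944 + off 0x0c + 2 + imm -12 = 0x5946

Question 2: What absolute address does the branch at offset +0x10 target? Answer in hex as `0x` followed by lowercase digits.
@+10  big-endian(8f f0) = 0x8ff0
  opcode bits[15:12]=0x8: jnz/J
  [11:0] imm=4080 (s12→-16) = $-16
  target = base 0x5944 + off 0x10 + 2 + imm -16 = 0x5946

0x5946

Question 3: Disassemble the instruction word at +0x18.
@+18  big-endian(b8 00) = 0xb800
  opcode bits[15:12]=0xb: add/RR
  rd: (w>>10)&0x3=0x2 → R2
  rs: (w>>8)&0x3=0x0 → R0

add R0, R2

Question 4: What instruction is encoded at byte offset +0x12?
off 0x12: read 9b 00 as big → 0x9b00
  op=0x9b00>>12=0x9 ⇒ eor (RR)
  rd: (w>>10)&0x3=0x2 → R2
  rs: (w>>8)&0x3=0x3 → R3

eor R3, R2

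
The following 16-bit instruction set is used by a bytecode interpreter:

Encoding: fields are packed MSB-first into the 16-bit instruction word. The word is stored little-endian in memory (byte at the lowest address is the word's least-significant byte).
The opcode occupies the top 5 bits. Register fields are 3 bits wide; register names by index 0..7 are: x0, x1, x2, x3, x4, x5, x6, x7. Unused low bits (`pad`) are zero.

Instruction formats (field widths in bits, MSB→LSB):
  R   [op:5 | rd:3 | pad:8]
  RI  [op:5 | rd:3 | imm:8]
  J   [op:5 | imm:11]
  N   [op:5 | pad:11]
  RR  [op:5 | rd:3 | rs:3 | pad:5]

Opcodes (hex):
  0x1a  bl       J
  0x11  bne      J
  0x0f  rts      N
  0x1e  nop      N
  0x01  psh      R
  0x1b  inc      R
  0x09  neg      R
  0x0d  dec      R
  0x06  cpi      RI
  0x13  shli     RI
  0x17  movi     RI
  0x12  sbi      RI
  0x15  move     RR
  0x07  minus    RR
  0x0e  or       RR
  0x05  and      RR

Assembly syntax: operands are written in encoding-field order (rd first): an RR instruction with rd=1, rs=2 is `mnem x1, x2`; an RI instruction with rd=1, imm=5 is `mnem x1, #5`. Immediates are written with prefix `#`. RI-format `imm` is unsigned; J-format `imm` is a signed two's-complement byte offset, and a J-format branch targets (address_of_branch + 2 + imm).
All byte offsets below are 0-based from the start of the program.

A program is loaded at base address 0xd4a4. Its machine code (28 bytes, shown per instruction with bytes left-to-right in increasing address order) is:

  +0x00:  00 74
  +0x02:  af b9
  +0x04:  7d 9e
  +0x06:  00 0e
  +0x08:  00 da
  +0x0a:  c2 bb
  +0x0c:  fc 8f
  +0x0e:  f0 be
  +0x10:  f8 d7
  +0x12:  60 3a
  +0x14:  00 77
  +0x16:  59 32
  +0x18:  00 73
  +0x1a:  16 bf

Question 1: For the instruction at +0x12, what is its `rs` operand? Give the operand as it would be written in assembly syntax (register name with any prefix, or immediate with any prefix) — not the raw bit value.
x3

+0x12: 60 3a ⇒ word 0x3a60 (little)
  opcode bits[15:11]=0x7: minus/RR
  rd: (w>>8)&0x7=0x2 → x2
  rs: (w>>5)&0x7=0x3 → x3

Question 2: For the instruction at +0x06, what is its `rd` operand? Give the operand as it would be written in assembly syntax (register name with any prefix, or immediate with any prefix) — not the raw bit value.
x6

[06] 00 0e → 0x0e00
  op=0x0e00>>11=0x1 ⇒ psh (R)
  [10:8] rd=6 = x6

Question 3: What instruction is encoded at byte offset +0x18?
[18] 00 73 → 0x7300
  top 5b → 0xe → or [RR]
  rd: (w>>8)&0x7=0x3 → x3
  rs: (w>>5)&0x7=0x0 → x0

or x3, x0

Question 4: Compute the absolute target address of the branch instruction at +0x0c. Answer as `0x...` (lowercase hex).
0xd4ae

off 0x0c: read fc 8f as little → 0x8ffc
  opcode bits[15:11]=0x11: bne/J
  [10:0] imm=2044 (s11→-4) = #-4
  target = base 0xd4a4 + off 0x0c + 2 + imm -4 = 0xd4ae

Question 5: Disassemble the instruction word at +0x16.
@+16  little-endian(59 32) = 0x3259
  top 5b → 0x6 → cpi [RI]
  [10:8] rd=2 = x2
  [7:0] imm=89 = #89

cpi x2, #89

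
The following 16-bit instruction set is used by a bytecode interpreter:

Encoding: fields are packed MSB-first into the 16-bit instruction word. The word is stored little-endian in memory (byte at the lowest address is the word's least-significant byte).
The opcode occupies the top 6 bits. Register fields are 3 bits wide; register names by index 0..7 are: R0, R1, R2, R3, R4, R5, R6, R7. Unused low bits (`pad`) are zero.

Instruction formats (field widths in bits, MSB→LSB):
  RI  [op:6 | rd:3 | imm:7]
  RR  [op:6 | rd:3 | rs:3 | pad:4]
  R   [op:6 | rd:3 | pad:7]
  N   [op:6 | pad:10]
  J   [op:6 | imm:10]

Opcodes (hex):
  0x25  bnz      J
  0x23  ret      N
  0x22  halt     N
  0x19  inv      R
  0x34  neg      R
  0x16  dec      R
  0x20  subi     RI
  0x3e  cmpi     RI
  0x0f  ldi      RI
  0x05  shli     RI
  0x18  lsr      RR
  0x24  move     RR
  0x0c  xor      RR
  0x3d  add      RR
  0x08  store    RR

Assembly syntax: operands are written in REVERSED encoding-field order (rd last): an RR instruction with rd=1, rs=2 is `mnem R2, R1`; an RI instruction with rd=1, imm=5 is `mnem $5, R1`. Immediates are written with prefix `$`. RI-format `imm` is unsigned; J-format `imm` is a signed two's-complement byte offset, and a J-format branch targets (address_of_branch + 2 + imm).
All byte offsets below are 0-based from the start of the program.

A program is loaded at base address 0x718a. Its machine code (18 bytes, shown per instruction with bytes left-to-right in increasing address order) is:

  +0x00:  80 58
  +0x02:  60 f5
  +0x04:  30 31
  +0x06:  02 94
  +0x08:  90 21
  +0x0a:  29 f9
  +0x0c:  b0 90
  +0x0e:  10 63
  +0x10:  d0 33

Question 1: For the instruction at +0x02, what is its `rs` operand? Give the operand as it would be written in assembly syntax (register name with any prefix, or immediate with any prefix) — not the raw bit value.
R6

off 0x02: read 60 f5 as little → 0xf560
  top 6b → 0x3d → add [RR]
  rd: (w>>7)&0x7=0x2 → R2
  rs: (w>>4)&0x7=0x6 → R6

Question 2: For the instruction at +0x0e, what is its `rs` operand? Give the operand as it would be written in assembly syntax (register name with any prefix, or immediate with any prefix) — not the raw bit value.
R1

off 0x0e: read 10 63 as little → 0x6310
  op=0x6310>>10=0x18 ⇒ lsr (RR)
  rd@[9:7]=0x6 ⇒ R6
  rs@[6:4]=0x1 ⇒ R1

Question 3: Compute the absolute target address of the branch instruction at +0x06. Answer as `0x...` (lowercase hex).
@+06  little-endian(02 94) = 0x9402
  op=0x9402>>10=0x25 ⇒ bnz (J)
  imm@[9:0]=0x2 ⇒ $2
  target = base 0x718a + off 0x06 + 2 + imm 2 = 0x7194

0x7194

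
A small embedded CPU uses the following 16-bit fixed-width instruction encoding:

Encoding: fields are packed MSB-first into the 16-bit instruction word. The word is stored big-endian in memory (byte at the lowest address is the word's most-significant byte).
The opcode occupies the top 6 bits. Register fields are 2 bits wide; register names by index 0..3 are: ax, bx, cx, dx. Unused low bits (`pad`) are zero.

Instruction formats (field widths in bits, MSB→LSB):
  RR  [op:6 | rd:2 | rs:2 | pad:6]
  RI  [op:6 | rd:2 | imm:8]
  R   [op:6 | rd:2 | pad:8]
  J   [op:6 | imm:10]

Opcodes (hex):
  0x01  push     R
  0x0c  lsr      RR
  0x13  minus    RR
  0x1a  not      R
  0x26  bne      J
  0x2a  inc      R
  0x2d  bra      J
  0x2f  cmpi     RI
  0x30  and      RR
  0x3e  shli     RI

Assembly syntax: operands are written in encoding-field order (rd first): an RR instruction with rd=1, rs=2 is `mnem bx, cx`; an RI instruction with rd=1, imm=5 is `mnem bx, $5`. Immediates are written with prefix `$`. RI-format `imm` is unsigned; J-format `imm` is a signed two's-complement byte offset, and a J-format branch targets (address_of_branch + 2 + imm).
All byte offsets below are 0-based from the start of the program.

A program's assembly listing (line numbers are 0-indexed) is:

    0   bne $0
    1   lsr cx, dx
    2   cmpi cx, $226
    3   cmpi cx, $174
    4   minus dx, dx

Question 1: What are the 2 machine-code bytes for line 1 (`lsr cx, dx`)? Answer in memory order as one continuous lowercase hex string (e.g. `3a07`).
32c0

line 1 (lsr): pack op=0xc:6|rd=2:2|rs=3:2|pad=0:6 = 0x32c0; big→ 32 c0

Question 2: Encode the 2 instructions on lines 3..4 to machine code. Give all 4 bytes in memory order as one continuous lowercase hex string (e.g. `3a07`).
L3: cmpi op=0x2f:6|rd=2:2|imm=174:8 ⇒ 0xbeae ⇒ big be ae
L4: minus op=0x13:6|rd=3:2|rs=3:2|pad=0:6 ⇒ 0x4fc0 ⇒ big 4f c0

beae4fc0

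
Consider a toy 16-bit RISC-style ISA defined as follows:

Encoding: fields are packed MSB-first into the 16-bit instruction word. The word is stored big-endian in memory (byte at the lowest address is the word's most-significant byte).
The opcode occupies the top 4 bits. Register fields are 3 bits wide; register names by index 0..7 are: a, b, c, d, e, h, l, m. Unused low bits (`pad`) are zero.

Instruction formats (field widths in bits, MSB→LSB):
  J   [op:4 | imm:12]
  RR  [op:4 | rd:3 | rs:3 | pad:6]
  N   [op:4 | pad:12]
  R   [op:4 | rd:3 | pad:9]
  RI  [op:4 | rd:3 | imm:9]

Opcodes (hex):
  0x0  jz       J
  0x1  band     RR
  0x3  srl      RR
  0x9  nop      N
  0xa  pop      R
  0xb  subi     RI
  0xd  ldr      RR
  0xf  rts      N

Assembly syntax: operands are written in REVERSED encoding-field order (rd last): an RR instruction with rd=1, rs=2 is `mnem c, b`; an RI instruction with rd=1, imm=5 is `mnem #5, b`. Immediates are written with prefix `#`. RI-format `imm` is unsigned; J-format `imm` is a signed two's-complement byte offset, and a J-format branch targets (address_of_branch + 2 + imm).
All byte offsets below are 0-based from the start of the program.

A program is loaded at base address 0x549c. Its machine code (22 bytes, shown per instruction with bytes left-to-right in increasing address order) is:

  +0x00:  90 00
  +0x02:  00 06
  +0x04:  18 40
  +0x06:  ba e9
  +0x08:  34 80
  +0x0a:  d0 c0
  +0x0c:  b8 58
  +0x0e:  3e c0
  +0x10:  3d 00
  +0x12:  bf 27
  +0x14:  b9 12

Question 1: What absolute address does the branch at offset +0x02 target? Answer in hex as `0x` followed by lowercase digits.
0x54a6

+0x02: 00 06 ⇒ word 0x0006 (big)
  op=0x0006>>12=0x0 ⇒ jz (J)
  imm@[11:0]=0x6 ⇒ #6
  target = base 0x549c + off 0x02 + 2 + imm 6 = 0x54a6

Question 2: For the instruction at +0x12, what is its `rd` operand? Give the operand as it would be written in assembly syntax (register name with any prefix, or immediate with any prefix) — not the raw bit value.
off 0x12: read bf 27 as big → 0xbf27
  opcode bits[15:12]=0xb: subi/RI
  rd@[11:9]=0x7 ⇒ m
  imm@[8:0]=0x127 ⇒ #295

m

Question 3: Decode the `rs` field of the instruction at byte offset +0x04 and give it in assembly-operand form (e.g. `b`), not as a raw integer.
b

[04] 18 40 → 0x1840
  opcode bits[15:12]=0x1: band/RR
  rd@[11:9]=0x4 ⇒ e
  rs@[8:6]=0x1 ⇒ b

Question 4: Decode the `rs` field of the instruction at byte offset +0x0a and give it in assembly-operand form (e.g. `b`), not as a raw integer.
[0a] d0 c0 → 0xd0c0
  opcode bits[15:12]=0xd: ldr/RR
  rd: (w>>9)&0x7=0x0 → a
  rs: (w>>6)&0x7=0x3 → d

d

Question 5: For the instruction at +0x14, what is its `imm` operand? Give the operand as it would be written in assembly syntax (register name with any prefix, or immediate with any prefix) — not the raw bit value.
#274

off 0x14: read b9 12 as big → 0xb912
  top 4b → 0xb → subi [RI]
  [11:9] rd=4 = e
  [8:0] imm=274 = #274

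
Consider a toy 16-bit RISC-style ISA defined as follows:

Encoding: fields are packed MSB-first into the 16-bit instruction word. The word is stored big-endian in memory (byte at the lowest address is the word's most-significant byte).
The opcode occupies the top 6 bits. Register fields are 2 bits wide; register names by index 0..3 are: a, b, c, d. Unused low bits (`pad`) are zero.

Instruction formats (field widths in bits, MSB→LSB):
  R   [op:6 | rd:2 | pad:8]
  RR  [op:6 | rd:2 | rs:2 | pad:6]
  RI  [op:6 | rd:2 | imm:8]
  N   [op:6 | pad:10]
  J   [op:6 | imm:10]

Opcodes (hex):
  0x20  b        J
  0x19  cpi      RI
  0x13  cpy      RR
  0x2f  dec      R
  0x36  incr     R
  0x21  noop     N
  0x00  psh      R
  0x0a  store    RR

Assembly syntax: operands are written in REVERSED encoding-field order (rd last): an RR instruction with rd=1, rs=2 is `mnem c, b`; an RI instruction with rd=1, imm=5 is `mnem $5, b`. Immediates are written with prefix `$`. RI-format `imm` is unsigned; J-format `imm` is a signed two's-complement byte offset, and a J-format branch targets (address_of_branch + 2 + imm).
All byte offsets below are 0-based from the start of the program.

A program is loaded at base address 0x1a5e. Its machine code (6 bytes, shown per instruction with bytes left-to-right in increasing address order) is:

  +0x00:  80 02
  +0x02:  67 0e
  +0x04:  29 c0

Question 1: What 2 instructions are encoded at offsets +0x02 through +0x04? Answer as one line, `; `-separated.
cpi $14, d; store d, b

@+02  big-endian(67 0e) = 0x670e
  top 6b → 0x19 → cpi [RI]
  rd: (w>>8)&0x3=0x3 → d
  imm: (w>>0)&0xff=0xe → $14
@+04  big-endian(29 c0) = 0x29c0
  top 6b → 0xa → store [RR]
  rd: (w>>8)&0x3=0x1 → b
  rs: (w>>6)&0x3=0x3 → d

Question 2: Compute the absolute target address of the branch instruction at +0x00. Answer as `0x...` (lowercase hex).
0x1a62

@+00  big-endian(80 02) = 0x8002
  top 6b → 0x20 → b [J]
  imm: (w>>0)&0x3ff=0x2 → $2
  target = base 0x1a5e + off 0x00 + 2 + imm 2 = 0x1a62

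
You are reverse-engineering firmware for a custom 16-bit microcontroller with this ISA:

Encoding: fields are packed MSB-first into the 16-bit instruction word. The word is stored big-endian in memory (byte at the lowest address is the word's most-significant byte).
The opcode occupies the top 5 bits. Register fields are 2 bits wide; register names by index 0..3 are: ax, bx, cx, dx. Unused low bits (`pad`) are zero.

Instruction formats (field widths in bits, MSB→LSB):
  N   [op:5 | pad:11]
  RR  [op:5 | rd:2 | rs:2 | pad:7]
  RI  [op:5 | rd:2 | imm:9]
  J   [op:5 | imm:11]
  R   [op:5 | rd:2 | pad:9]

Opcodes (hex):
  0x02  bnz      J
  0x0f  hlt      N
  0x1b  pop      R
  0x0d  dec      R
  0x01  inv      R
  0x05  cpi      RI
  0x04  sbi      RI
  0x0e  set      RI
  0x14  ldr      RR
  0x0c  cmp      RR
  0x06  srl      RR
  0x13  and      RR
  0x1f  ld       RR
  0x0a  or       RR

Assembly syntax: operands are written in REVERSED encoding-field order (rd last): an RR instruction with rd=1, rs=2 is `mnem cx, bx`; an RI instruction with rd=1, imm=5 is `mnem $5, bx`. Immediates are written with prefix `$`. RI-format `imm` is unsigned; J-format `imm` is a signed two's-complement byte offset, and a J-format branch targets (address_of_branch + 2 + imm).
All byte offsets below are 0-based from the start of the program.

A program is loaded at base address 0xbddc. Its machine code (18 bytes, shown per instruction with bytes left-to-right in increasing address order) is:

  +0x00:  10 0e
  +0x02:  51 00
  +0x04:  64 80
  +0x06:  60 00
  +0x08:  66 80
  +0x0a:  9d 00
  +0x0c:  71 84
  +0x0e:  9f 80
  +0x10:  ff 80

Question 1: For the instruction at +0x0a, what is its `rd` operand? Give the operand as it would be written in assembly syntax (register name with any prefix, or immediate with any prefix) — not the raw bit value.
cx

+0x0a: 9d 00 ⇒ word 0x9d00 (big)
  opcode bits[15:11]=0x13: and/RR
  rd@[10:9]=0x2 ⇒ cx
  rs@[8:7]=0x2 ⇒ cx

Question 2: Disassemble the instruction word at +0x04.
+0x04: 64 80 ⇒ word 0x6480 (big)
  top 5b → 0xc → cmp [RR]
  rd: (w>>9)&0x3=0x2 → cx
  rs: (w>>7)&0x3=0x1 → bx

cmp bx, cx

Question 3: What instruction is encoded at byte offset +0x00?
bnz $14

@+00  big-endian(10 0e) = 0x100e
  top 5b → 0x2 → bnz [J]
  imm: (w>>0)&0x7ff=0xe → $14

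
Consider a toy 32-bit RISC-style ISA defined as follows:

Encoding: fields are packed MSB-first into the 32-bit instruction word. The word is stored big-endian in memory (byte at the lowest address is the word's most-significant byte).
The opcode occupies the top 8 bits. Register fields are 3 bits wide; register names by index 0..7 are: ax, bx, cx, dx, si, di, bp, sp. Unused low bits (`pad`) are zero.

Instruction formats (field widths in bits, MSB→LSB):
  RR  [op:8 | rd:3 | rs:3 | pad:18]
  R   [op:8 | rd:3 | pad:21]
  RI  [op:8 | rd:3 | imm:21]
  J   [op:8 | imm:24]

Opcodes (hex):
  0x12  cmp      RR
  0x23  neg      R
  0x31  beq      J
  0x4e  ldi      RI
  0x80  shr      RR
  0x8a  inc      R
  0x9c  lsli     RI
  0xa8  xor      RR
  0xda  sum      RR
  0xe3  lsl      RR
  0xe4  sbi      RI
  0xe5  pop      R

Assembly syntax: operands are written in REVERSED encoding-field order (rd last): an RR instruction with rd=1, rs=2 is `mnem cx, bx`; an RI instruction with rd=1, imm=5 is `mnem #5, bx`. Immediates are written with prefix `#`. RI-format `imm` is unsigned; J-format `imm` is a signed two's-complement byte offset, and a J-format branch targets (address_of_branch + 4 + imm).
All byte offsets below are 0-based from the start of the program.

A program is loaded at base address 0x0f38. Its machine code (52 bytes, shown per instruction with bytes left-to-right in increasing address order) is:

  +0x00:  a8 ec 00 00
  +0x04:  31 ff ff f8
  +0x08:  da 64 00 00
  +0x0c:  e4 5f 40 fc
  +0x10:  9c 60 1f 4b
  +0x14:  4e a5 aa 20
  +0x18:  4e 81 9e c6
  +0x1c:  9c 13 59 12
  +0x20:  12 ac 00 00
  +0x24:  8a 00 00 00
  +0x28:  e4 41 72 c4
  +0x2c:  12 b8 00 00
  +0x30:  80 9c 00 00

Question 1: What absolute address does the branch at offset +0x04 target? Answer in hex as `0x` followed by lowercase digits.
off 0x04: read 31 ff ff f8 as big → 0x31fffff8
  top 8b → 0x31 → beq [J]
  imm: (w>>0)&0xffffff=0xfffff8 (s24→-8) → #-8
  target = base 0x0f38 + off 0x04 + 4 + imm -8 = 0x0f38

0x0f38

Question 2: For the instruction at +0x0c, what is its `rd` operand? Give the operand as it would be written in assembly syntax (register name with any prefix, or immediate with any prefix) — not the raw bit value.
cx

[0c] e4 5f 40 fc → 0xe45f40fc
  top 8b → 0xe4 → sbi [RI]
  rd@[23:21]=0x2 ⇒ cx
  imm@[20:0]=0x1f40fc ⇒ #2048252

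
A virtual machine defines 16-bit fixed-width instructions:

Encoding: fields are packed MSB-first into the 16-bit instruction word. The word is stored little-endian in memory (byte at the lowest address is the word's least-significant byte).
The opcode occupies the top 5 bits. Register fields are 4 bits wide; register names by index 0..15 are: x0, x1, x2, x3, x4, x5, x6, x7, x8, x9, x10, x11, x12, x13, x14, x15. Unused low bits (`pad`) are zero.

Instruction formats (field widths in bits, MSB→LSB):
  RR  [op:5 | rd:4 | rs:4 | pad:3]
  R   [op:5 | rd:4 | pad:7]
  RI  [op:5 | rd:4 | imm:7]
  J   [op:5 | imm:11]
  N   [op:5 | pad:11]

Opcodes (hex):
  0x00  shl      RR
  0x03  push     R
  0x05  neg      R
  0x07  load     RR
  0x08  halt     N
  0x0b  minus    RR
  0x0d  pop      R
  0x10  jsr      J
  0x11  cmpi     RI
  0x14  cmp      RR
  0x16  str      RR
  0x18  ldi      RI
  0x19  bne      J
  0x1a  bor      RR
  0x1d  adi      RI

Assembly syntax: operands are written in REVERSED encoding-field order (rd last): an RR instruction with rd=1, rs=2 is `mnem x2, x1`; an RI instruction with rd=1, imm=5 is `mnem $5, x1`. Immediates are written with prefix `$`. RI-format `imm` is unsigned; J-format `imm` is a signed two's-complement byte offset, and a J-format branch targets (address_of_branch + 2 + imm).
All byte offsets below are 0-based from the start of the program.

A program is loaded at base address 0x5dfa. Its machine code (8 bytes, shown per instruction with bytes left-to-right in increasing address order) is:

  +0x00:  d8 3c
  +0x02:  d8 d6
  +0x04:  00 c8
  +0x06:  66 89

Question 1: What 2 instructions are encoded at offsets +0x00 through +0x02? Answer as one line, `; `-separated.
@+00  little-endian(d8 3c) = 0x3cd8
  top 5b → 0x7 → load [RR]
  [10:7] rd=9 = x9
  [6:3] rs=11 = x11
@+02  little-endian(d8 d6) = 0xd6d8
  top 5b → 0x1a → bor [RR]
  [10:7] rd=13 = x13
  [6:3] rs=11 = x11

load x11, x9; bor x11, x13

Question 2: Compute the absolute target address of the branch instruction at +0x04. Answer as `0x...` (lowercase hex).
0x5e00

off 0x04: read 00 c8 as little → 0xc800
  top 5b → 0x19 → bne [J]
  [10:0] imm=0 = $0
  target = base 0x5dfa + off 0x04 + 2 + imm 0 = 0x5e00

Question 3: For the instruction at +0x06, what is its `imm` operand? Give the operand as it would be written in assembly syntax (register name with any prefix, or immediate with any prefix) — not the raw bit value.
$102

off 0x06: read 66 89 as little → 0x8966
  opcode bits[15:11]=0x11: cmpi/RI
  [10:7] rd=2 = x2
  [6:0] imm=102 = $102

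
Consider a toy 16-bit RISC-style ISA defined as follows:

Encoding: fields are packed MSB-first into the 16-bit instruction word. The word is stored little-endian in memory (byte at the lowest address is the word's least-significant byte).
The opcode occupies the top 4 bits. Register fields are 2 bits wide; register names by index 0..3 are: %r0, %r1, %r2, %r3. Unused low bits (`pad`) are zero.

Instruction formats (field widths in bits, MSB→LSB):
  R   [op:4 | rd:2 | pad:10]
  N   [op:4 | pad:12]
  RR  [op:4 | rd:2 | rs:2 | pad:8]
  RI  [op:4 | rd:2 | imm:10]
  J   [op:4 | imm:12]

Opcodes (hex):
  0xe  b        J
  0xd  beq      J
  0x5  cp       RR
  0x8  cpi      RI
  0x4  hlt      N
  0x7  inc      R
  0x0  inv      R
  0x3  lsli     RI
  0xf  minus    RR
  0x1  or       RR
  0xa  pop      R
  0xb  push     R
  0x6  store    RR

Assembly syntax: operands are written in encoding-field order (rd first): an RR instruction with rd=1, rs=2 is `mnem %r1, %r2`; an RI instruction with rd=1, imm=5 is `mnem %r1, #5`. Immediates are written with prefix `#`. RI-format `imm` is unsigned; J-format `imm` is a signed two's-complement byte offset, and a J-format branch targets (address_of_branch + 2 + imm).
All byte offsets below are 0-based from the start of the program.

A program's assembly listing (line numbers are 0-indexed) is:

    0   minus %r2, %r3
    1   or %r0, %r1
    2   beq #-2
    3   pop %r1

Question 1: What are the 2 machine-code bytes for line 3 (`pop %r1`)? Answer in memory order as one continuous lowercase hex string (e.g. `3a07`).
00a4

3. pop fields op=0xa:4|rd=1:2|pad=0:10 → word a400h → 00 a4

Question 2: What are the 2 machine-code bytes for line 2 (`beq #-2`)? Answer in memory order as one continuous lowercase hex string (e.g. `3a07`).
fedf

line 2 (beq): pack op=0xd:4|imm=-2:12 = 0xdffe; little→ fe df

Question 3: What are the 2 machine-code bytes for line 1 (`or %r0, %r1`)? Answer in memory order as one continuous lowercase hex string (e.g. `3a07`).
0011

L1: or op=0x1:4|rd=0:2|rs=1:2|pad=0:8 ⇒ 0x1100 ⇒ little 00 11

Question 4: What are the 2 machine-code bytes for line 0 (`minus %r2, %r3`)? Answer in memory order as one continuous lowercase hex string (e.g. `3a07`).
00fb

L0: minus op=0xf:4|rd=2:2|rs=3:2|pad=0:8 ⇒ 0xfb00 ⇒ little 00 fb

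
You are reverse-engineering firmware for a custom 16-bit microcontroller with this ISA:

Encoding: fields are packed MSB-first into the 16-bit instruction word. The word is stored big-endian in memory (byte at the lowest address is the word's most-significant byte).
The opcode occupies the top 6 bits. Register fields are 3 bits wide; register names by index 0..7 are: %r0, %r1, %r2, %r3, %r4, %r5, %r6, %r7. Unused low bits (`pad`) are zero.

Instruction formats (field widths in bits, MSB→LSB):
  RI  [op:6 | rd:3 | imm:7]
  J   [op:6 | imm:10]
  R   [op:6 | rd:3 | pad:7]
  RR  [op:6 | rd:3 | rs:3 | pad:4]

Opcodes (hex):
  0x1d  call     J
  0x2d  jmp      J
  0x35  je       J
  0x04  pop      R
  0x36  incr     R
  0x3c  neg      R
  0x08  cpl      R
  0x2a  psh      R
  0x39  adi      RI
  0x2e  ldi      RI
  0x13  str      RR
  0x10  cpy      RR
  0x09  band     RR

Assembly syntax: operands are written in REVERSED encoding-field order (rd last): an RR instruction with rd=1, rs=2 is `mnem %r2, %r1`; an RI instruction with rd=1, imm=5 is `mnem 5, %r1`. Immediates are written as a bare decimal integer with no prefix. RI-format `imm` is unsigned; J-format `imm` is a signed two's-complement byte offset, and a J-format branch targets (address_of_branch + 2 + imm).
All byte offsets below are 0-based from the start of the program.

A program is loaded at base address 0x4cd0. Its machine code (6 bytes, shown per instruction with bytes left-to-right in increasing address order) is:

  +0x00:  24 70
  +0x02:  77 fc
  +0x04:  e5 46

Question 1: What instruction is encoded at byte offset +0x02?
call -4

[02] 77 fc → 0x77fc
  top 6b → 0x1d → call [J]
  imm: (w>>0)&0x3ff=0x3fc (s10→-4) → -4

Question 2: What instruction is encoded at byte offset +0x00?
off 0x00: read 24 70 as big → 0x2470
  top 6b → 0x9 → band [RR]
  rd@[9:7]=0x0 ⇒ %r0
  rs@[6:4]=0x7 ⇒ %r7

band %r7, %r0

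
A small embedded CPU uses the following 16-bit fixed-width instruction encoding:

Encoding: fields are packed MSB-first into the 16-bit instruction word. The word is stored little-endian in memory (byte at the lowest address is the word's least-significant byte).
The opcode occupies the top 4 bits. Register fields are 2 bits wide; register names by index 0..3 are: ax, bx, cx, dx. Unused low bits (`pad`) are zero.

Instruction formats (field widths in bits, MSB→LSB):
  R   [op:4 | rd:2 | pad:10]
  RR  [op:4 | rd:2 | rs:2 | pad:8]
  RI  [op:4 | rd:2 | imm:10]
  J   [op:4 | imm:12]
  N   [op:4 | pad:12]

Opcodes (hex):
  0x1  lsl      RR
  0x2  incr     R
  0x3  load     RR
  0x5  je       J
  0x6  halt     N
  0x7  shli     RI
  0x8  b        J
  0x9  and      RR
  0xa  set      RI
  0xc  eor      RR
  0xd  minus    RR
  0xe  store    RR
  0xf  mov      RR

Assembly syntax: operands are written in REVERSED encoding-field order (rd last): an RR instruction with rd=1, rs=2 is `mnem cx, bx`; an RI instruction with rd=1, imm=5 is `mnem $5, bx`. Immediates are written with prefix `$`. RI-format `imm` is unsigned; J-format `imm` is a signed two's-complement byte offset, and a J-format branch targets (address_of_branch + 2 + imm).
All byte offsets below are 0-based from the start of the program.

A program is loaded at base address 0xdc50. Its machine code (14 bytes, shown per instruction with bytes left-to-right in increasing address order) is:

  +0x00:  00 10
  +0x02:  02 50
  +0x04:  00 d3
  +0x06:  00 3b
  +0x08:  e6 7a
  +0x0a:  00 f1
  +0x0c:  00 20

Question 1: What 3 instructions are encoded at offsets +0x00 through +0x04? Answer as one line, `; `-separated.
lsl ax, ax; je $2; minus dx, ax

[00] 00 10 → 0x1000
  opcode bits[15:12]=0x1: lsl/RR
  rd: (w>>10)&0x3=0x0 → ax
  rs: (w>>8)&0x3=0x0 → ax
[02] 02 50 → 0x5002
  opcode bits[15:12]=0x5: je/J
  imm: (w>>0)&0xfff=0x2 → $2
[04] 00 d3 → 0xd300
  opcode bits[15:12]=0xd: minus/RR
  rd: (w>>10)&0x3=0x0 → ax
  rs: (w>>8)&0x3=0x3 → dx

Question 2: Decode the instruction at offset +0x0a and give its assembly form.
mov bx, ax

[0a] 00 f1 → 0xf100
  top 4b → 0xf → mov [RR]
  rd: (w>>10)&0x3=0x0 → ax
  rs: (w>>8)&0x3=0x1 → bx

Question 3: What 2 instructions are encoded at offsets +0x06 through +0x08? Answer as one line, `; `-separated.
load dx, cx; shli $742, cx

+0x06: 00 3b ⇒ word 0x3b00 (little)
  op=0x3b00>>12=0x3 ⇒ load (RR)
  [11:10] rd=2 = cx
  [9:8] rs=3 = dx
+0x08: e6 7a ⇒ word 0x7ae6 (little)
  op=0x7ae6>>12=0x7 ⇒ shli (RI)
  [11:10] rd=2 = cx
  [9:0] imm=742 = $742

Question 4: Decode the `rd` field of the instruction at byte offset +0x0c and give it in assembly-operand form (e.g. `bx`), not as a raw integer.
+0x0c: 00 20 ⇒ word 0x2000 (little)
  op=0x2000>>12=0x2 ⇒ incr (R)
  [11:10] rd=0 = ax

ax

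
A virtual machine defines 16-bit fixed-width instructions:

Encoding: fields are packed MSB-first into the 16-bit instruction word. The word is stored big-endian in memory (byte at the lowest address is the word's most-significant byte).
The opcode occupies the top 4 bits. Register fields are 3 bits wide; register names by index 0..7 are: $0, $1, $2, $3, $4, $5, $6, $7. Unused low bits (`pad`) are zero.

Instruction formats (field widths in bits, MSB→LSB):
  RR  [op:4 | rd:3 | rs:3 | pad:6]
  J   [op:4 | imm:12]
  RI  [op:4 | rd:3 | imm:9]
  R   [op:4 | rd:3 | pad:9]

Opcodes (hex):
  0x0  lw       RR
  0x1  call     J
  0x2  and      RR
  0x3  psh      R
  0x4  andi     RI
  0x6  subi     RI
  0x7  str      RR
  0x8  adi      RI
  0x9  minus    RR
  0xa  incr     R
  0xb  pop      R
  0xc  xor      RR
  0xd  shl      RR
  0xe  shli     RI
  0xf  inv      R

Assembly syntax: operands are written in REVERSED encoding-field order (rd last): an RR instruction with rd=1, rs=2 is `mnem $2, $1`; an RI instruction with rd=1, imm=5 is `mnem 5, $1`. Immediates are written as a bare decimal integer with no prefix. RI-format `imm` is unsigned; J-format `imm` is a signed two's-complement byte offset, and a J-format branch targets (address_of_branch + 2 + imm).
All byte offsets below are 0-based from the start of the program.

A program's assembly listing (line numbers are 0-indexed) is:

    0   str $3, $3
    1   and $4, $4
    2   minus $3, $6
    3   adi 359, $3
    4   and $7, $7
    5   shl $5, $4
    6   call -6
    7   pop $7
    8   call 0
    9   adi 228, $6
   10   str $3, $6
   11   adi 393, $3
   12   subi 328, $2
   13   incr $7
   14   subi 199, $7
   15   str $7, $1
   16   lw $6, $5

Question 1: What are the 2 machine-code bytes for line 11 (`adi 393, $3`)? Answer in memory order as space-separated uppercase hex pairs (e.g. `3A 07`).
L11: adi op=0x8:4|rd=3:3|imm=393:9 ⇒ 0x8789 ⇒ big 87 89

87 89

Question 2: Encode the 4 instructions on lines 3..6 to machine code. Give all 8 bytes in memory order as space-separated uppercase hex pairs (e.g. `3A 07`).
3. adi fields op=0x8:4|rd=3:3|imm=359:9 → word 8767h → 87 67
4. and fields op=0x2:4|rd=7:3|rs=7:3|pad=0:6 → word 2fc0h → 2f c0
5. shl fields op=0xd:4|rd=4:3|rs=5:3|pad=0:6 → word d940h → d9 40
6. call fields op=0x1:4|imm=-6:12 → word 1ffah → 1f fa

87 67 2F C0 D9 40 1F FA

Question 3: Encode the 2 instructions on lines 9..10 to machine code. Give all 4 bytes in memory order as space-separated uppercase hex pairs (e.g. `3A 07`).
8C E4 7C C0

9. adi fields op=0x8:4|rd=6:3|imm=228:9 → word 8ce4h → 8c e4
10. str fields op=0x7:4|rd=6:3|rs=3:3|pad=0:6 → word 7cc0h → 7c c0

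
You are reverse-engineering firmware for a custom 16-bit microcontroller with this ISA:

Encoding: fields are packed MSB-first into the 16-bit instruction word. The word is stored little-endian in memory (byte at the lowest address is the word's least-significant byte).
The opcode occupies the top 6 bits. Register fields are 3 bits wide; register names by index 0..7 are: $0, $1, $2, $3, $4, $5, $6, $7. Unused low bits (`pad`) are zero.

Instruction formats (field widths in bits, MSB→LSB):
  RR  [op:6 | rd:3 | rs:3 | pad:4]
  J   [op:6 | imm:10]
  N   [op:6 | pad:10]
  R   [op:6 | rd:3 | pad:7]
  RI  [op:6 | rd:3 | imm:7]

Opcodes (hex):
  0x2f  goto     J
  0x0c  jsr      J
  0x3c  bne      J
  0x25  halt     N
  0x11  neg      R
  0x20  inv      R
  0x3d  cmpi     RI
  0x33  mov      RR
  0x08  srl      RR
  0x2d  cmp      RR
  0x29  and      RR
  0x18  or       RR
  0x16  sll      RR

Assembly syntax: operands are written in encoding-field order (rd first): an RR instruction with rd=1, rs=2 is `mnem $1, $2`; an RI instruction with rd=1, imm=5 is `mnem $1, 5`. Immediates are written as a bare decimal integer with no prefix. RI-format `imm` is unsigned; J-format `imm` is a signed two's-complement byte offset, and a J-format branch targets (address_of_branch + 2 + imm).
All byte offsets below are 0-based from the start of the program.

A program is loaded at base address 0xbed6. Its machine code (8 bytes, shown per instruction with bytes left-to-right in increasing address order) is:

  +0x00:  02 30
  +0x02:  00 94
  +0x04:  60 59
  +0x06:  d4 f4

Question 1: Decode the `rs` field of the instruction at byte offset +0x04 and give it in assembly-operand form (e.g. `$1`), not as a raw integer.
$6

off 0x04: read 60 59 as little → 0x5960
  top 6b → 0x16 → sll [RR]
  rd@[9:7]=0x2 ⇒ $2
  rs@[6:4]=0x6 ⇒ $6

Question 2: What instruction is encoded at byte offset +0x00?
[00] 02 30 → 0x3002
  op=0x3002>>10=0xc ⇒ jsr (J)
  imm@[9:0]=0x2 ⇒ 2

jsr 2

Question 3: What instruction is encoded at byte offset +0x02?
@+02  little-endian(00 94) = 0x9400
  top 6b → 0x25 → halt [N]

halt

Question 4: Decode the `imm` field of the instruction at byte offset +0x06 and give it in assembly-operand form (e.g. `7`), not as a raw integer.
@+06  little-endian(d4 f4) = 0xf4d4
  op=0xf4d4>>10=0x3d ⇒ cmpi (RI)
  [9:7] rd=1 = $1
  [6:0] imm=84 = 84

84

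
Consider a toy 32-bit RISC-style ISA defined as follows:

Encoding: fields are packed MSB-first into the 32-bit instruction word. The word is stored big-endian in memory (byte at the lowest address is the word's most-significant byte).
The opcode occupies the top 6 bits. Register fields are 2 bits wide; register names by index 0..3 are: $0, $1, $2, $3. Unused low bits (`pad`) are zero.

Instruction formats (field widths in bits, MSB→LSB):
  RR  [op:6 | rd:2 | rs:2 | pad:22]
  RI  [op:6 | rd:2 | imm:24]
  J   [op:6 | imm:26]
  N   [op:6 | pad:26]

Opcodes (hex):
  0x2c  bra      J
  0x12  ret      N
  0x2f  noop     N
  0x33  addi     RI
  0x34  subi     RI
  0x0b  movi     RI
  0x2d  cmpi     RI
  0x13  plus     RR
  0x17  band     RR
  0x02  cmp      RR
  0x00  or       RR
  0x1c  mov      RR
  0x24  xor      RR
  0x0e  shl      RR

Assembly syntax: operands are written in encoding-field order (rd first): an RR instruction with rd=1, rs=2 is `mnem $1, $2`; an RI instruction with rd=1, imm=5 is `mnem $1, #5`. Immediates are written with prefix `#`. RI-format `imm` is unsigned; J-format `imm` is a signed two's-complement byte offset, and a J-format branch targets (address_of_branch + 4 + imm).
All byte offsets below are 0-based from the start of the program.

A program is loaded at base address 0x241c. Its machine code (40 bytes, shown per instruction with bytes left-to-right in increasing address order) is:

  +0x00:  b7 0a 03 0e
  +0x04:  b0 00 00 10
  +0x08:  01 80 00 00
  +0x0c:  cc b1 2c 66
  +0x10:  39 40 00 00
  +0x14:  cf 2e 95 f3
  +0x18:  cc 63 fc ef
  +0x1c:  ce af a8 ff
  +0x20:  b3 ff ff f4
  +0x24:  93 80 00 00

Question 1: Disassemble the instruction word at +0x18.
off 0x18: read cc 63 fc ef as big → 0xcc63fcef
  opcode bits[31:26]=0x33: addi/RI
  rd: (w>>24)&0x3=0x0 → $0
  imm: (w>>0)&0xffffff=0x63fcef → #6552815

addi $0, #6552815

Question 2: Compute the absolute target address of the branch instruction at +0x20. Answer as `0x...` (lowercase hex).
0x2434

off 0x20: read b3 ff ff f4 as big → 0xb3fffff4
  top 6b → 0x2c → bra [J]
  [25:0] imm=67108852 (s26→-12) = #-12
  target = base 0x241c + off 0x20 + 4 + imm -12 = 0x2434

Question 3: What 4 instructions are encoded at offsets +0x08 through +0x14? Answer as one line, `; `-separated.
+0x08: 01 80 00 00 ⇒ word 0x01800000 (big)
  opcode bits[31:26]=0x0: or/RR
  rd: (w>>24)&0x3=0x1 → $1
  rs: (w>>22)&0x3=0x2 → $2
+0x0c: cc b1 2c 66 ⇒ word 0xccb12c66 (big)
  opcode bits[31:26]=0x33: addi/RI
  rd: (w>>24)&0x3=0x0 → $0
  imm: (w>>0)&0xffffff=0xb12c66 → #11611238
+0x10: 39 40 00 00 ⇒ word 0x39400000 (big)
  opcode bits[31:26]=0xe: shl/RR
  rd: (w>>24)&0x3=0x1 → $1
  rs: (w>>22)&0x3=0x1 → $1
+0x14: cf 2e 95 f3 ⇒ word 0xcf2e95f3 (big)
  opcode bits[31:26]=0x33: addi/RI
  rd: (w>>24)&0x3=0x3 → $3
  imm: (w>>0)&0xffffff=0x2e95f3 → #3053043

or $1, $2; addi $0, #11611238; shl $1, $1; addi $3, #3053043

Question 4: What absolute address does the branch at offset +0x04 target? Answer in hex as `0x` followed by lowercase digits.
0x2434

@+04  big-endian(b0 00 00 10) = 0xb0000010
  top 6b → 0x2c → bra [J]
  imm@[25:0]=0x10 ⇒ #16
  target = base 0x241c + off 0x04 + 4 + imm 16 = 0x2434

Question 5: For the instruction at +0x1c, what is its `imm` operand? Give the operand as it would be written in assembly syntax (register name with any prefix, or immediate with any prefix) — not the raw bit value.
#11512063

@+1c  big-endian(ce af a8 ff) = 0xceafa8ff
  opcode bits[31:26]=0x33: addi/RI
  rd@[25:24]=0x2 ⇒ $2
  imm@[23:0]=0xafa8ff ⇒ #11512063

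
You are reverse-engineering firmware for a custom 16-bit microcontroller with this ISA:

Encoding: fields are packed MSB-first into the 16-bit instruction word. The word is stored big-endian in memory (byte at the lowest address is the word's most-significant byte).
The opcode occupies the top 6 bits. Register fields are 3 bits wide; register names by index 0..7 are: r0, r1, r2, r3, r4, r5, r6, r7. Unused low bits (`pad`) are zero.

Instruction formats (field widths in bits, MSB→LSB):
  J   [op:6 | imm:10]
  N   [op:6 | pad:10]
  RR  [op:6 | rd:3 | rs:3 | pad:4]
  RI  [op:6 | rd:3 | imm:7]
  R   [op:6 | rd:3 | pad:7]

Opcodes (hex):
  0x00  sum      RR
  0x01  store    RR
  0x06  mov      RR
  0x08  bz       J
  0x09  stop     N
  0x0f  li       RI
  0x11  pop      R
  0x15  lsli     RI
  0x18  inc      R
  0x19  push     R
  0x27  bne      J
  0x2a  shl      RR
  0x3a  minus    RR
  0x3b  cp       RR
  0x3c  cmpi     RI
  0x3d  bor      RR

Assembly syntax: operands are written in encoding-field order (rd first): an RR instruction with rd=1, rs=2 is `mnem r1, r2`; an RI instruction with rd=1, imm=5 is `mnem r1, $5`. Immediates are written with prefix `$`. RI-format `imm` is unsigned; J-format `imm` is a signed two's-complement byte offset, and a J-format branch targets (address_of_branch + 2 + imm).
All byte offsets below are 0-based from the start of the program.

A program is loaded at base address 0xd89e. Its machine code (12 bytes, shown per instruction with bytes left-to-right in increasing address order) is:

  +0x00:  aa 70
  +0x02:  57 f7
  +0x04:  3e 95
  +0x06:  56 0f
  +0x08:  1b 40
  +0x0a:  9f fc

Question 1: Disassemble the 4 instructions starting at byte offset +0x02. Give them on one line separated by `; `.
lsli r7, $119; li r5, $21; lsli r4, $15; mov r6, r4

+0x02: 57 f7 ⇒ word 0x57f7 (big)
  opcode bits[15:10]=0x15: lsli/RI
  rd: (w>>7)&0x7=0x7 → r7
  imm: (w>>0)&0x7f=0x77 → $119
+0x04: 3e 95 ⇒ word 0x3e95 (big)
  opcode bits[15:10]=0xf: li/RI
  rd: (w>>7)&0x7=0x5 → r5
  imm: (w>>0)&0x7f=0x15 → $21
+0x06: 56 0f ⇒ word 0x560f (big)
  opcode bits[15:10]=0x15: lsli/RI
  rd: (w>>7)&0x7=0x4 → r4
  imm: (w>>0)&0x7f=0xf → $15
+0x08: 1b 40 ⇒ word 0x1b40 (big)
  opcode bits[15:10]=0x6: mov/RR
  rd: (w>>7)&0x7=0x6 → r6
  rs: (w>>4)&0x7=0x4 → r4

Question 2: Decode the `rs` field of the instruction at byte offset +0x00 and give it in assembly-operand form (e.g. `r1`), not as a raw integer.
[00] aa 70 → 0xaa70
  opcode bits[15:10]=0x2a: shl/RR
  rd: (w>>7)&0x7=0x4 → r4
  rs: (w>>4)&0x7=0x7 → r7

r7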